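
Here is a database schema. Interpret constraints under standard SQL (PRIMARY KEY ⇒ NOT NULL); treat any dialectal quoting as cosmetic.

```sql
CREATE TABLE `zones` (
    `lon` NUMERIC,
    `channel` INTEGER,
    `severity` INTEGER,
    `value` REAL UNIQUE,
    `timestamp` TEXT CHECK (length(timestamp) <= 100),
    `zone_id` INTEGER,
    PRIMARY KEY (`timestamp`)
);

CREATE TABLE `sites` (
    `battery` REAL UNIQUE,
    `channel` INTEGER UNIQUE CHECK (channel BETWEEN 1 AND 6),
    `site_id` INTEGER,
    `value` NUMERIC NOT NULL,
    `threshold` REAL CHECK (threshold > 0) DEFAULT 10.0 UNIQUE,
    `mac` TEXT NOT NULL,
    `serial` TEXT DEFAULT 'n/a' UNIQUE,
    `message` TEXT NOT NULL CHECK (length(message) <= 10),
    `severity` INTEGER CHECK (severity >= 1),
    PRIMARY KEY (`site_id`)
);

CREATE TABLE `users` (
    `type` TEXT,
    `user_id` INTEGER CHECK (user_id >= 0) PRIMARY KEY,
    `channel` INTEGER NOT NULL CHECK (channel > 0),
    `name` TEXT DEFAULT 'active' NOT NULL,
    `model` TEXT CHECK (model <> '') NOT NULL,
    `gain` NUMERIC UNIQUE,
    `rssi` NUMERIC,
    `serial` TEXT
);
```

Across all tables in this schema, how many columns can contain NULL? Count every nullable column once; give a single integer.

zones: 5 nullable (lon, channel, severity, value, zone_id — PK (timestamp) and explicit NOT NULL columns excluded).
sites: 5 nullable (battery, channel, threshold, serial, severity — PK (site_id) and explicit NOT NULL columns excluded).
users: 4 nullable (type, gain, rssi, serial — PK (user_id) and explicit NOT NULL columns excluded).
Total: 5 + 5 + 4 = 14.

14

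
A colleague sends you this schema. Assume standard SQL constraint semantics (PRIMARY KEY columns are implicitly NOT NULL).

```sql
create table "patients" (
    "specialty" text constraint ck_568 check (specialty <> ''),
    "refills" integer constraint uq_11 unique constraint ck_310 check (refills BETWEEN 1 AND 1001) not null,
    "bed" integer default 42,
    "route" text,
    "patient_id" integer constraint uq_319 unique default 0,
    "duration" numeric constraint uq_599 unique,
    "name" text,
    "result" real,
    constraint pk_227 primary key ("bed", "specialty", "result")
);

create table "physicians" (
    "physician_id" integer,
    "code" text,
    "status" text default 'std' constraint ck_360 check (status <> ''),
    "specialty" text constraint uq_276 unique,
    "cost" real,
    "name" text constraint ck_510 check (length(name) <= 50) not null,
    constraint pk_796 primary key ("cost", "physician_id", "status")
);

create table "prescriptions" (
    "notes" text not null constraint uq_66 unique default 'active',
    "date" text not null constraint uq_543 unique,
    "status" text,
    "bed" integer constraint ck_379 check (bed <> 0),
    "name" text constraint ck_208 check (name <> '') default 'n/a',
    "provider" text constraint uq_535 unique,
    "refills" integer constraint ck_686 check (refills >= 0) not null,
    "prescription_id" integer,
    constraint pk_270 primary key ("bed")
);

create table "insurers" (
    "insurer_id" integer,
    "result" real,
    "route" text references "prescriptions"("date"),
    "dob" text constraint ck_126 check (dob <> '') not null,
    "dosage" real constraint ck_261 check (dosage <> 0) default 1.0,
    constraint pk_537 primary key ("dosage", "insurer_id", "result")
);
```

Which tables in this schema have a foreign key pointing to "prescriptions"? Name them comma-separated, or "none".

- insurers.route references prescriptions(date).

insurers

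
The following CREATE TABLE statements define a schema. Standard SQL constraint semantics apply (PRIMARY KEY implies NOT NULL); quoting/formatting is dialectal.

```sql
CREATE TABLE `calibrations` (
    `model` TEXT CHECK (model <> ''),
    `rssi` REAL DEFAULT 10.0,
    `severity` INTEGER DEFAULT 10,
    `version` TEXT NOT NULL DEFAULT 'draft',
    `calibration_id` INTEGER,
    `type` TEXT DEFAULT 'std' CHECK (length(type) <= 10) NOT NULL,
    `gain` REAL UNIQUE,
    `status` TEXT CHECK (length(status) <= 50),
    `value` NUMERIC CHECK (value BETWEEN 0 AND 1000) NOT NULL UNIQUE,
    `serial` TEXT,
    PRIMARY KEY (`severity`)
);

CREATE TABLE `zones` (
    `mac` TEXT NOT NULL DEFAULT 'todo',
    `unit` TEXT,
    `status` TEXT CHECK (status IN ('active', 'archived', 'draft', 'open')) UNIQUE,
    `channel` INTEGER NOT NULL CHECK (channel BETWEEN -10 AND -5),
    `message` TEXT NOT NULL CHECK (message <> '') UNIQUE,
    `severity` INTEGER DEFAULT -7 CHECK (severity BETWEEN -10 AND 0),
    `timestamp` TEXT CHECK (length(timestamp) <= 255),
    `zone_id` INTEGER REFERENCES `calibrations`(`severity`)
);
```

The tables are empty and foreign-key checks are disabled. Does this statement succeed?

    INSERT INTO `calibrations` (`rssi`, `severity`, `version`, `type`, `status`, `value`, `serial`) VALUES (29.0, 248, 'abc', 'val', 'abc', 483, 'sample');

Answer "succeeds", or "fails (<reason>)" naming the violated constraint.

succeeds

NOT NULL columns: severity is supplied; type is supplied; value is supplied; version is supplied.
CHECK constraints: 'val' satisfies (length(type) <= 10); 'abc' satisfies (length(status) <= 50); 483 satisfies (value BETWEEN 0 AND 1000).
No constraint is violated.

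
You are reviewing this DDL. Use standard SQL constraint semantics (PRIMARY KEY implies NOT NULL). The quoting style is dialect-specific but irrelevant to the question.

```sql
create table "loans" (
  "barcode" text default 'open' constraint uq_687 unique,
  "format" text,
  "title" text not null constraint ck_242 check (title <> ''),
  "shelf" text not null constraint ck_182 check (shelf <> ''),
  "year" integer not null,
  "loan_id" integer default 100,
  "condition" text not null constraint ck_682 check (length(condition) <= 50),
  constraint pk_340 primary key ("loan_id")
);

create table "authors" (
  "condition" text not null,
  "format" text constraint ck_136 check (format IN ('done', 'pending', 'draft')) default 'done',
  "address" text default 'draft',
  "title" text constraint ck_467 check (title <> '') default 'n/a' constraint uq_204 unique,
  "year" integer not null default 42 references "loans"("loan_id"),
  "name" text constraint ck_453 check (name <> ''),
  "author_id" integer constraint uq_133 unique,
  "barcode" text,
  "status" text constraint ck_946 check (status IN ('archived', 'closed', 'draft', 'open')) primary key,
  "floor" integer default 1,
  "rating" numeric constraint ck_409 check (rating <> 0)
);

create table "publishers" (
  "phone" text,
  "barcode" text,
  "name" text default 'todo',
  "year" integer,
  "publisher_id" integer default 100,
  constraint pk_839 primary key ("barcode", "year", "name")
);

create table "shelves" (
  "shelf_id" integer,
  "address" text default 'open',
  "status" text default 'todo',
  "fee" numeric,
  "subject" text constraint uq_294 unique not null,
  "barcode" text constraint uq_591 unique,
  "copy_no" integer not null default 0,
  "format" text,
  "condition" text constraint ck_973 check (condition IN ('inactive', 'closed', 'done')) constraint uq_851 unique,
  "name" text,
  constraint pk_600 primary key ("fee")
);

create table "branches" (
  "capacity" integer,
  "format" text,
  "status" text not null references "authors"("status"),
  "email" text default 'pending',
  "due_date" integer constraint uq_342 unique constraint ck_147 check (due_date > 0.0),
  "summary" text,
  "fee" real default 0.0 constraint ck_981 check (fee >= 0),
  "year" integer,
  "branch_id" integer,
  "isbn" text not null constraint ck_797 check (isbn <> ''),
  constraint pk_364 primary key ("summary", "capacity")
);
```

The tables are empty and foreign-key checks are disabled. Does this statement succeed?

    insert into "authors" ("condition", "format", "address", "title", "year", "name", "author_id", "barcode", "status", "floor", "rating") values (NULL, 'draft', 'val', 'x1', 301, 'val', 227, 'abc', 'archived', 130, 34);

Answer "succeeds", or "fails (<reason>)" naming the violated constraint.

condition is explicitly set to NULL, but condition is declared NOT NULL.

fails (NOT NULL on condition)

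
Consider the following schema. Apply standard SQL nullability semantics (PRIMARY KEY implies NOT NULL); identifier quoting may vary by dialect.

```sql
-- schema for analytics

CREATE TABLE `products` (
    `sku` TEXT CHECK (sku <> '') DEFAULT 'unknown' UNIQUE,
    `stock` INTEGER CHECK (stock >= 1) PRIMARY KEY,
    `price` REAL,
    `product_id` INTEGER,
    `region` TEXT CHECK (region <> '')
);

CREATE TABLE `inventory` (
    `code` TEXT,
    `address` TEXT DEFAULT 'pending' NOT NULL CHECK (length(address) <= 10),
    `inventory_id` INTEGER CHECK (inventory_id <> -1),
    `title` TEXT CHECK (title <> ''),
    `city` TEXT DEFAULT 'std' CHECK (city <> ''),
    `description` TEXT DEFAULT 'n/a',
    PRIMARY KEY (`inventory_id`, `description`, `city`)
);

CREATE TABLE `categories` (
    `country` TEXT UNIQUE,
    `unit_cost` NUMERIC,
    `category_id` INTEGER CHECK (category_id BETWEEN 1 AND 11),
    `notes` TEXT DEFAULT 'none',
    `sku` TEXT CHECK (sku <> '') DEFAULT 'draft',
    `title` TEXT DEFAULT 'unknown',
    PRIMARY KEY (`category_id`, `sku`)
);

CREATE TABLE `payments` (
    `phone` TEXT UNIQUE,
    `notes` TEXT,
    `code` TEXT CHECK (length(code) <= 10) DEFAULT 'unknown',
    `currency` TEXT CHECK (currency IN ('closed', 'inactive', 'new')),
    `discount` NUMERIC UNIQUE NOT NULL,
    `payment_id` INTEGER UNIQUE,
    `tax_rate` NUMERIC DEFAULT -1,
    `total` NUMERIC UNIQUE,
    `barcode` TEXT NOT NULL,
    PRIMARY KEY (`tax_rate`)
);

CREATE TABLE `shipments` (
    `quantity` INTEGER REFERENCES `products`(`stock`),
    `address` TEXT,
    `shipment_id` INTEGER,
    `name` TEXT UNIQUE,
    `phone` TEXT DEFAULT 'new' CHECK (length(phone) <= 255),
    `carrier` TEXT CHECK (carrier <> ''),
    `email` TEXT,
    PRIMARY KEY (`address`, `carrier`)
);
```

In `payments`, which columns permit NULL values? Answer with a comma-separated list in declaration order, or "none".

- phone: UNIQUE does not imply NOT NULL → nullable.
- notes: no NOT NULL constraint applies → nullable.
- code: CHECK does not forbid NULL (a CHECK constraint passes when its expression is NULL) → nullable.
- currency: CHECK does not forbid NULL (a CHECK constraint passes when its expression is NULL) → nullable.
- discount: declared NOT NULL → not nullable.
- payment_id: UNIQUE does not imply NOT NULL → nullable.
- tax_rate: part of the PRIMARY KEY, which implies NOT NULL → not nullable.
- total: UNIQUE does not imply NOT NULL → nullable.
- barcode: declared NOT NULL → not nullable.

phone, notes, code, currency, payment_id, total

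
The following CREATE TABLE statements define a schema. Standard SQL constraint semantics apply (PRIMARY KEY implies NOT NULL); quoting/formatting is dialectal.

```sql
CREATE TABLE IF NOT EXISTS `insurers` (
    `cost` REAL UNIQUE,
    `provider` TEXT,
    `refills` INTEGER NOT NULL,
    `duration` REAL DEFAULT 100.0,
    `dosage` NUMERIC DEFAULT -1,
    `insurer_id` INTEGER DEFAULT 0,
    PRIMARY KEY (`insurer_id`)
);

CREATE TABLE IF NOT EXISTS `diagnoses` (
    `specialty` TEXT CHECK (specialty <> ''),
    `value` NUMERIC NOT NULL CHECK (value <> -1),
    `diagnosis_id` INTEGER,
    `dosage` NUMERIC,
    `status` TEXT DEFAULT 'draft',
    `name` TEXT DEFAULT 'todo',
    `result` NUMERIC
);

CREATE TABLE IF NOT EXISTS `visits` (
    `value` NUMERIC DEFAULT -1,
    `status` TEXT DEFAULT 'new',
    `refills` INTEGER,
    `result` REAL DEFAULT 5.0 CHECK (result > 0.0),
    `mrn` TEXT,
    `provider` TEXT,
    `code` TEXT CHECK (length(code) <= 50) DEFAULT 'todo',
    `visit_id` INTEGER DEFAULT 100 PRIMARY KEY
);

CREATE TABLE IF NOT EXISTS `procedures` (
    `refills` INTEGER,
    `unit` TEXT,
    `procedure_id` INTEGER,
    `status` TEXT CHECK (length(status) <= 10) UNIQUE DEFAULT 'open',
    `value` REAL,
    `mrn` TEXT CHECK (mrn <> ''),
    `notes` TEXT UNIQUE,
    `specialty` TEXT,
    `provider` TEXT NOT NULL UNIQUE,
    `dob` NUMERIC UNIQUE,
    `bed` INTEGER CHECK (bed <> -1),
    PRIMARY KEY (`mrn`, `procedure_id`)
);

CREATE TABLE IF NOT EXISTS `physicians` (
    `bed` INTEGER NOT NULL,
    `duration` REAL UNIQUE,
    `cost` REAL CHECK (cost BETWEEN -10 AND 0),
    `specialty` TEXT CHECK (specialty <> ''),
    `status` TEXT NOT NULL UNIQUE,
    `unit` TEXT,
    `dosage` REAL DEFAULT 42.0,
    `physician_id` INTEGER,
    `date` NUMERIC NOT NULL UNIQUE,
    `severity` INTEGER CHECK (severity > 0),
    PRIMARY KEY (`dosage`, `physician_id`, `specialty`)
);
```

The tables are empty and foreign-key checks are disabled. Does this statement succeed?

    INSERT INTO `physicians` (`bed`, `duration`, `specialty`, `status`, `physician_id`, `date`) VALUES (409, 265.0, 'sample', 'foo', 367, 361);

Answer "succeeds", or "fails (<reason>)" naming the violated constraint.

succeeds

NOT NULL columns: bed is supplied; date is supplied; dosage defaults to 42.0; physician_id is supplied; specialty is supplied; status is supplied.
CHECK constraints: 'sample' satisfies (specialty <> '').
No constraint is violated.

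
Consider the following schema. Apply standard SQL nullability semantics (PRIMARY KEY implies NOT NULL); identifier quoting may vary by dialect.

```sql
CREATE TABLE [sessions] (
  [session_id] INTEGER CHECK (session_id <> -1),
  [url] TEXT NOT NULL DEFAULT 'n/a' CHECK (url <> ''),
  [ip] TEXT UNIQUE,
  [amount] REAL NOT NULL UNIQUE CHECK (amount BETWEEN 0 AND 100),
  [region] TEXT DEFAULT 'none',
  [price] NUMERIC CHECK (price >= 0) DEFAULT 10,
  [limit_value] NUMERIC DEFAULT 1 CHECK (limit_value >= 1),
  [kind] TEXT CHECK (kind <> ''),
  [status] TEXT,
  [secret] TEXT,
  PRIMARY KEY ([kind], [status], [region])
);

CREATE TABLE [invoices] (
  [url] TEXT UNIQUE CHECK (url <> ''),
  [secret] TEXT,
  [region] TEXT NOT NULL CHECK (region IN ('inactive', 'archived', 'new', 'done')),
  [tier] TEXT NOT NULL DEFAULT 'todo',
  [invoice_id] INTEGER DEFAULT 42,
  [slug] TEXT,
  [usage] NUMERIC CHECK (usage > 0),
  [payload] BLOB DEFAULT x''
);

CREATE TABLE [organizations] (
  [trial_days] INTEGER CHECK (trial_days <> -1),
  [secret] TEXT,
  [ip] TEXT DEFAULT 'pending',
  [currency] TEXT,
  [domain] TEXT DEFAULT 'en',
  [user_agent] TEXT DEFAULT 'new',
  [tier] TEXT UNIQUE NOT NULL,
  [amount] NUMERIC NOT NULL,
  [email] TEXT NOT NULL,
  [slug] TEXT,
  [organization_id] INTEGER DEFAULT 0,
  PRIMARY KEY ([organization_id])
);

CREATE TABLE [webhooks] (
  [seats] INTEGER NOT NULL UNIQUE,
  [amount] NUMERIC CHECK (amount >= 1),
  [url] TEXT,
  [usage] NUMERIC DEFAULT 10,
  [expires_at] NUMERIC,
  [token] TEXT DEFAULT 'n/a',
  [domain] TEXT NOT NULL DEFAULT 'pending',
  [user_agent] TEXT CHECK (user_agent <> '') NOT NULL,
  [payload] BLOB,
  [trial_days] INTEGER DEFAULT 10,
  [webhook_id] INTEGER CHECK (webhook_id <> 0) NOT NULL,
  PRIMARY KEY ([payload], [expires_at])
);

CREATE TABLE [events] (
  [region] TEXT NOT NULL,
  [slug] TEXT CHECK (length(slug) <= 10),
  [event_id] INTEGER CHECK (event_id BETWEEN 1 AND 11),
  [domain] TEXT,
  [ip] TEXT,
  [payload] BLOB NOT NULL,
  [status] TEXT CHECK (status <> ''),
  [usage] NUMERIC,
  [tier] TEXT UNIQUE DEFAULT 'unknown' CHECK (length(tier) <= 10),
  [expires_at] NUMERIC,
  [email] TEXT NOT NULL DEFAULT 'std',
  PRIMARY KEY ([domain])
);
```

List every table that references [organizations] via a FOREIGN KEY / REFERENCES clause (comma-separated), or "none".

No REFERENCES clause anywhere in the schema names organizations.

none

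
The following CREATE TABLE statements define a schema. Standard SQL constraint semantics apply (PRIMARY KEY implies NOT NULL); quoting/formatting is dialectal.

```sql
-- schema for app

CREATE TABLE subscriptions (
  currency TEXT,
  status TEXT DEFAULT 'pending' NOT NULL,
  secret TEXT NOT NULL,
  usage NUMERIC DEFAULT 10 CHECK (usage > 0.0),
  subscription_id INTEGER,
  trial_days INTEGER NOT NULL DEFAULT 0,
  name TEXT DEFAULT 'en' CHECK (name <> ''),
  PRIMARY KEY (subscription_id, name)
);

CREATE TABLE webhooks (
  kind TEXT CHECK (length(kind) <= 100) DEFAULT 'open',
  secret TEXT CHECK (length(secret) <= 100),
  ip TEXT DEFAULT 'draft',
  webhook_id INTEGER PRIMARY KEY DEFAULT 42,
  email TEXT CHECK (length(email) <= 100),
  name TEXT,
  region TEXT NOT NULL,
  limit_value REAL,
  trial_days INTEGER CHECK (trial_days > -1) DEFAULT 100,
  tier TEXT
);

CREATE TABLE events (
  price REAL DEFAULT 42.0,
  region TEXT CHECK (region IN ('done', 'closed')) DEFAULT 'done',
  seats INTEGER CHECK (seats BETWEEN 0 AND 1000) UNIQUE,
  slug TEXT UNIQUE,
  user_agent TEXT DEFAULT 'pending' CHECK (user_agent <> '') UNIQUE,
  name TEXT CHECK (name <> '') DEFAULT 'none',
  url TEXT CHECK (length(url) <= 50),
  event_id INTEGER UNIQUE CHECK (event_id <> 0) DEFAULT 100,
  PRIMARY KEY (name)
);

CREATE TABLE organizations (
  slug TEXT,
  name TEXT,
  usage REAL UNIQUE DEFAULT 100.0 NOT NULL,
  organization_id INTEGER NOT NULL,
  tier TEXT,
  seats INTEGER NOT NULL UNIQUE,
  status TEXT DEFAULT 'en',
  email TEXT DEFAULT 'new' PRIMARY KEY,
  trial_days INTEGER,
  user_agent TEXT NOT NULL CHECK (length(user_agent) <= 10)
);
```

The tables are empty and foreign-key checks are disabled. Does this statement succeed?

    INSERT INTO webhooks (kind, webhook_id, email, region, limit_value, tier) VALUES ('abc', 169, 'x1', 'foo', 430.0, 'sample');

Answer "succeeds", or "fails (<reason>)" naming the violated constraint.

succeeds

NOT NULL columns: region is supplied; webhook_id is supplied.
CHECK constraints: 'abc' satisfies (length(kind) <= 100); 'x1' satisfies (length(email) <= 100).
No constraint is violated.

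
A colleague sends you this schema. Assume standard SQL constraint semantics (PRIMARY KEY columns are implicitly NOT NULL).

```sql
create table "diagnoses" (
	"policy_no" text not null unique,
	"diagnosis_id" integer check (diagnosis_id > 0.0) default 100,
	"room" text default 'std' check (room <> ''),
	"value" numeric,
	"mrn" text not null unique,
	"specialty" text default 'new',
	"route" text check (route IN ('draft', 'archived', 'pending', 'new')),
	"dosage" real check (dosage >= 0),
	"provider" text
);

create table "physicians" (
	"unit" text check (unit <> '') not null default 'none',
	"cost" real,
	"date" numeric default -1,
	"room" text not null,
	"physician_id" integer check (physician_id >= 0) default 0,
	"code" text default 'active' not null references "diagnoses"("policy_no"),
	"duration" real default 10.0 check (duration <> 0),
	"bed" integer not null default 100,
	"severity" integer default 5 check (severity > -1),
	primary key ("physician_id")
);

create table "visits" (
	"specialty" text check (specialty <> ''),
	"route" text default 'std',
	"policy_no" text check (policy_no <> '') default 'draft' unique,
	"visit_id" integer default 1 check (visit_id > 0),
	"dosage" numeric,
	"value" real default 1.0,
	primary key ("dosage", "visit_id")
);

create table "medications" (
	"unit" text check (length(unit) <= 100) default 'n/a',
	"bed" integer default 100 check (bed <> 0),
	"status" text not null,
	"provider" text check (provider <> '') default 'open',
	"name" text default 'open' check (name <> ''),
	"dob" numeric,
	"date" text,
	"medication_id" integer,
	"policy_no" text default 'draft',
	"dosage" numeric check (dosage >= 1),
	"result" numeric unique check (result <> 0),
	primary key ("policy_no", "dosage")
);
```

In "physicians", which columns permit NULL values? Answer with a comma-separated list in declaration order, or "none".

cost, date, duration, severity

- unit: declared NOT NULL → not nullable.
- cost: no NOT NULL constraint applies → nullable.
- date: DEFAULT only fills an omitted column; an explicit NULL is still allowed → nullable.
- room: declared NOT NULL → not nullable.
- physician_id: part of the PRIMARY KEY, which implies NOT NULL → not nullable.
- code: declared NOT NULL → not nullable.
- duration: CHECK does not forbid NULL (a CHECK constraint passes when its expression is NULL) → nullable.
- bed: declared NOT NULL → not nullable.
- severity: CHECK does not forbid NULL (a CHECK constraint passes when its expression is NULL) → nullable.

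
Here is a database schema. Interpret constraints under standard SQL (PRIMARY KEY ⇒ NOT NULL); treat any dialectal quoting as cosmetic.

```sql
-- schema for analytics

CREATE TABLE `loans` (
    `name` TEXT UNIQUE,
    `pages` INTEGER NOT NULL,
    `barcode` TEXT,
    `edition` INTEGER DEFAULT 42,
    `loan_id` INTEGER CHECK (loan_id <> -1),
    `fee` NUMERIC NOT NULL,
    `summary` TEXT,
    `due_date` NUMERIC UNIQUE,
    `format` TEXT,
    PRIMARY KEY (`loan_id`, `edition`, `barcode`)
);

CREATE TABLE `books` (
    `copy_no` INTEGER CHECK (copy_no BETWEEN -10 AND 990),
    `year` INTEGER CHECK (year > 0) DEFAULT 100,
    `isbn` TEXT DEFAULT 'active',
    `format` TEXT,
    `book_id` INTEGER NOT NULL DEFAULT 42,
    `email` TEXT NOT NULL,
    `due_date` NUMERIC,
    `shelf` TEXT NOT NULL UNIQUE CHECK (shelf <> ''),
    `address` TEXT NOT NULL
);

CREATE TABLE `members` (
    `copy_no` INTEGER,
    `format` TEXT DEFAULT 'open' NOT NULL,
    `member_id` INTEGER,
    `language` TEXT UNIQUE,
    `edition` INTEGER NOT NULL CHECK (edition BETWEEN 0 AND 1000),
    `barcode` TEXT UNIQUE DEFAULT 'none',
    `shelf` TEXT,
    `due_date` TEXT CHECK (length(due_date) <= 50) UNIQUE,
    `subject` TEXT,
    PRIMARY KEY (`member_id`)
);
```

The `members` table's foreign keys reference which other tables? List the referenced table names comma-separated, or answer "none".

none

No column in members has a REFERENCES clause.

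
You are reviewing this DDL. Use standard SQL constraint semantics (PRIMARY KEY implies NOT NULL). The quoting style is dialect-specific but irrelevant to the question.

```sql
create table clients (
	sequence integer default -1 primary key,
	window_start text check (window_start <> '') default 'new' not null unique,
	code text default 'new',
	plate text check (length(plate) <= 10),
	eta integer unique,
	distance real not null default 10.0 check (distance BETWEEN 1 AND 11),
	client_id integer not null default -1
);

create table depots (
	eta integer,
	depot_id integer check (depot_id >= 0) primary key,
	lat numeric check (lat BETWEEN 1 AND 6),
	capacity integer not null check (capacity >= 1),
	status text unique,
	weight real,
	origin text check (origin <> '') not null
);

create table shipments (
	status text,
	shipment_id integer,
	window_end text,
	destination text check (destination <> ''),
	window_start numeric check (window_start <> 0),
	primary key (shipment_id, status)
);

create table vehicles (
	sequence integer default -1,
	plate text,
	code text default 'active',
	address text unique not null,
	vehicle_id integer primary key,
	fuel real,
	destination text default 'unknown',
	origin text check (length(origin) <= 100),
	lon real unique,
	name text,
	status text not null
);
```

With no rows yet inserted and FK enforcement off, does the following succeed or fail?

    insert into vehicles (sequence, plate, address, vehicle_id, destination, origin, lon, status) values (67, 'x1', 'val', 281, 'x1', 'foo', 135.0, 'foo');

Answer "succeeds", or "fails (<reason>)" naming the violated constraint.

succeeds

NOT NULL columns: address is supplied; status is supplied; vehicle_id is supplied.
CHECK constraints: 'foo' satisfies (length(origin) <= 100).
No constraint is violated.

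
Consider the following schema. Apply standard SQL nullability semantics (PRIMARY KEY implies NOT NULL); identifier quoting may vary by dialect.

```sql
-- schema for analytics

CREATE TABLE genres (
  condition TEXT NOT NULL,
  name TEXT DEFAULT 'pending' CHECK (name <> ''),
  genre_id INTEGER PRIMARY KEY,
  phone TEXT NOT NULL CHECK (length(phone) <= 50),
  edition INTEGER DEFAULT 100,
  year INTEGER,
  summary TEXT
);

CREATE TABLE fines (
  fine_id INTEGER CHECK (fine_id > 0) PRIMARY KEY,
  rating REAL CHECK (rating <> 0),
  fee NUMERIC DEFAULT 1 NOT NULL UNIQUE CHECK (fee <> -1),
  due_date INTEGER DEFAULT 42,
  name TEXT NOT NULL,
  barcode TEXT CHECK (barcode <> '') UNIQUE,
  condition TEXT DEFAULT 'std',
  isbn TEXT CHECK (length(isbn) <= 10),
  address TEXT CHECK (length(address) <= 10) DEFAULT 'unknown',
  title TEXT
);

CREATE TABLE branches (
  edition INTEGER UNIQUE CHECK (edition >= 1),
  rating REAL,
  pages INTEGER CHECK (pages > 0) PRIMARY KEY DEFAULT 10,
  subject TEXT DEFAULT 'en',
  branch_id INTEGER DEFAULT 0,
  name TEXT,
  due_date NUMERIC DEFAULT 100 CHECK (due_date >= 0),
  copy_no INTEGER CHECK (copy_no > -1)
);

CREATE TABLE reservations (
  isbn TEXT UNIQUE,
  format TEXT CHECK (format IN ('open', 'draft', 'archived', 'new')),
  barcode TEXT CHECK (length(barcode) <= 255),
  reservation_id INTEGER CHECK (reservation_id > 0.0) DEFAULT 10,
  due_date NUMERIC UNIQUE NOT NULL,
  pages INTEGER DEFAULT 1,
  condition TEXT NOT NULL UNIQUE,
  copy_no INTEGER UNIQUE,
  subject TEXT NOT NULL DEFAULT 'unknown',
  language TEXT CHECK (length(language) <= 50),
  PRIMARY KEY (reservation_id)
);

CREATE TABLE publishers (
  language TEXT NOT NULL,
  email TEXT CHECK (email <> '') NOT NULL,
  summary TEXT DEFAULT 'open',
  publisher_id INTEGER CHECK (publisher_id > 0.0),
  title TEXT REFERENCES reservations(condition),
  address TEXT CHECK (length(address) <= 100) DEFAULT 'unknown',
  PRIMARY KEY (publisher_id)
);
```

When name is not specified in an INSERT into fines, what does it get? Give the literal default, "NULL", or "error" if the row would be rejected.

name has no DEFAULT clause.
Omitting it would insert NULL, but it is declared NOT NULL, so the INSERT fails.

error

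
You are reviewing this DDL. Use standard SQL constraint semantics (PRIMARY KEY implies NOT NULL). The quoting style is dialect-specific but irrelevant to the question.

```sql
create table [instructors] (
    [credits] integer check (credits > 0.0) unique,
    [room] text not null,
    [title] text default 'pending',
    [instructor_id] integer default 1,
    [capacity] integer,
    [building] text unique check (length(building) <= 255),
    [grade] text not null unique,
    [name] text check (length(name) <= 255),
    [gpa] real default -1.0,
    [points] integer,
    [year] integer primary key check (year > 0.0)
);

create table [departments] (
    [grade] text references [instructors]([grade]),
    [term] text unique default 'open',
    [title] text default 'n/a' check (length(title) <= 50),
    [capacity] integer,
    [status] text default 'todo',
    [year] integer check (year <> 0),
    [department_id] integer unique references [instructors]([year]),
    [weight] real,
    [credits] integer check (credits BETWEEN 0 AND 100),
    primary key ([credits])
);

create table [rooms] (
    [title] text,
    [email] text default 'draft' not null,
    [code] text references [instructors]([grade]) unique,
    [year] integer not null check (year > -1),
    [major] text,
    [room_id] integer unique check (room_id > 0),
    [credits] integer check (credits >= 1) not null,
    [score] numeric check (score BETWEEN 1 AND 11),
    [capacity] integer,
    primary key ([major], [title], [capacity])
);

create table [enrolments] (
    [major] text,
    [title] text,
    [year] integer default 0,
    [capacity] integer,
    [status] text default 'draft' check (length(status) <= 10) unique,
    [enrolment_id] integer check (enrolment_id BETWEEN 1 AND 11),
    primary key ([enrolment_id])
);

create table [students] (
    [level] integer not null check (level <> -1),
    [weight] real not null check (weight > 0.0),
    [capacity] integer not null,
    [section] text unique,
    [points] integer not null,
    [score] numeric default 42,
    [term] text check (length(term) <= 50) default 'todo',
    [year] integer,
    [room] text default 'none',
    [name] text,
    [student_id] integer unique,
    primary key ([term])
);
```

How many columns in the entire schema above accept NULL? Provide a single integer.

30

instructors: 8 nullable (credits, title, instructor_id, capacity, building, name, gpa, points — PK (year) and explicit NOT NULL columns excluded).
departments: 8 nullable (grade, term, title, capacity, status, year, department_id, weight — PK (credits) and explicit NOT NULL columns excluded).
rooms: 3 nullable (code, room_id, score — PK (major, title, capacity) and explicit NOT NULL columns excluded).
enrolments: 5 nullable (major, title, year, capacity, status — PK (enrolment_id) and explicit NOT NULL columns excluded).
students: 6 nullable (section, score, year, room, name, student_id — PK (term) and explicit NOT NULL columns excluded).
Total: 8 + 8 + 3 + 5 + 6 = 30.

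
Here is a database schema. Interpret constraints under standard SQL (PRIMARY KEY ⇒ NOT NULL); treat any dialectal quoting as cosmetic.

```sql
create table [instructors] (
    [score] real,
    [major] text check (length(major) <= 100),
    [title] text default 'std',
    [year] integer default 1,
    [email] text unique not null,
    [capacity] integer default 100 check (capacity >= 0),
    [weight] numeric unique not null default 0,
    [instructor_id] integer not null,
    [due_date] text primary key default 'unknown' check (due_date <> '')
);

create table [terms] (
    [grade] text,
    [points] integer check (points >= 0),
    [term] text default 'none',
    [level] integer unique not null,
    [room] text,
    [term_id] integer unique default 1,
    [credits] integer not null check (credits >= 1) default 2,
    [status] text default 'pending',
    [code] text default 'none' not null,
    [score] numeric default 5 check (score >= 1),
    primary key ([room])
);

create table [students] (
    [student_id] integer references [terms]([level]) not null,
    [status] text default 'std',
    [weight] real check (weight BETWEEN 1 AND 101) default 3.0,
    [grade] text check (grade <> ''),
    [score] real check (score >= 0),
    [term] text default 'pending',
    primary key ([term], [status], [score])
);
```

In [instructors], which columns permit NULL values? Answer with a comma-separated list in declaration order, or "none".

- score: no NOT NULL constraint applies → nullable.
- major: CHECK does not forbid NULL (a CHECK constraint passes when its expression is NULL) → nullable.
- title: DEFAULT only fills an omitted column; an explicit NULL is still allowed → nullable.
- year: DEFAULT only fills an omitted column; an explicit NULL is still allowed → nullable.
- email: declared NOT NULL → not nullable.
- capacity: CHECK does not forbid NULL (a CHECK constraint passes when its expression is NULL) → nullable.
- weight: declared NOT NULL → not nullable.
- instructor_id: declared NOT NULL → not nullable.
- due_date: part of the PRIMARY KEY, which implies NOT NULL → not nullable.

score, major, title, year, capacity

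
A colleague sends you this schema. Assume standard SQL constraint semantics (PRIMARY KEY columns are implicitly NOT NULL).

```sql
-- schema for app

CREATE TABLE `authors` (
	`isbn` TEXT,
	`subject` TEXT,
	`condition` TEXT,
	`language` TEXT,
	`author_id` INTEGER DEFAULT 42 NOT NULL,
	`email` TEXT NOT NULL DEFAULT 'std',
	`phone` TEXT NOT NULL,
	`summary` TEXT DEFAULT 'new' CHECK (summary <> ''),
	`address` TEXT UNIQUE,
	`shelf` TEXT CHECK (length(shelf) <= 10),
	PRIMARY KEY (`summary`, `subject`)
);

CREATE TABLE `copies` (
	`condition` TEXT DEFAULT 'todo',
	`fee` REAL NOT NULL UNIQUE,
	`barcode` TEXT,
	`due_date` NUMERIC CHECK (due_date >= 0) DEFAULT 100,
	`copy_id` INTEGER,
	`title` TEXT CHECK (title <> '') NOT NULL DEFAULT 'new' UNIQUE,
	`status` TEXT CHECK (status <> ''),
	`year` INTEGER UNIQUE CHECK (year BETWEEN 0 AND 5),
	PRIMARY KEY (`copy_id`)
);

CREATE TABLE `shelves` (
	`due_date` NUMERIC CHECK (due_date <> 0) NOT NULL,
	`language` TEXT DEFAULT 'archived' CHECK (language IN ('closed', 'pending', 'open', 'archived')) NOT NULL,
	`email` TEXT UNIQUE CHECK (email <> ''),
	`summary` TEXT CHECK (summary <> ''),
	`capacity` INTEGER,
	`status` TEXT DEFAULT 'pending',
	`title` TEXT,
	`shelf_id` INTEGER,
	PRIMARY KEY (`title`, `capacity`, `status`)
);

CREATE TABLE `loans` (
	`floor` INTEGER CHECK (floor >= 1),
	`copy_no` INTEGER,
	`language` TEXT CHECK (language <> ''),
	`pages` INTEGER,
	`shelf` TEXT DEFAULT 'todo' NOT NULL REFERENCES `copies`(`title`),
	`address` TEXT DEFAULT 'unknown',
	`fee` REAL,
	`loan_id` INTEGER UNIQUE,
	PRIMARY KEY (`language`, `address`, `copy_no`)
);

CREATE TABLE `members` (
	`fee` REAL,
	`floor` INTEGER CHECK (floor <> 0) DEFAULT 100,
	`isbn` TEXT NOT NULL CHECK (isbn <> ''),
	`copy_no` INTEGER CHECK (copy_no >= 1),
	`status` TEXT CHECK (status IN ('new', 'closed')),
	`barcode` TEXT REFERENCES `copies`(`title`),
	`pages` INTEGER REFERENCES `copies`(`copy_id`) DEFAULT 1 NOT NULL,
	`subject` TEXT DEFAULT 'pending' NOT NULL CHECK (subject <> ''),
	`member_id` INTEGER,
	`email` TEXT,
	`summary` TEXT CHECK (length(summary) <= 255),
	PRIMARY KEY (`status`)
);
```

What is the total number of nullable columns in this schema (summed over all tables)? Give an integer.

authors: 5 nullable (isbn, condition, language, address, shelf — PK (summary, subject) and explicit NOT NULL columns excluded).
copies: 5 nullable (condition, barcode, due_date, status, year — PK (copy_id) and explicit NOT NULL columns excluded).
shelves: 3 nullable (email, summary, shelf_id — PK (title, capacity, status) and explicit NOT NULL columns excluded).
loans: 4 nullable (floor, pages, fee, loan_id — PK (language, address, copy_no) and explicit NOT NULL columns excluded).
members: 7 nullable (fee, floor, copy_no, barcode, member_id, email, summary — PK (status) and explicit NOT NULL columns excluded).
Total: 5 + 5 + 3 + 4 + 7 = 24.

24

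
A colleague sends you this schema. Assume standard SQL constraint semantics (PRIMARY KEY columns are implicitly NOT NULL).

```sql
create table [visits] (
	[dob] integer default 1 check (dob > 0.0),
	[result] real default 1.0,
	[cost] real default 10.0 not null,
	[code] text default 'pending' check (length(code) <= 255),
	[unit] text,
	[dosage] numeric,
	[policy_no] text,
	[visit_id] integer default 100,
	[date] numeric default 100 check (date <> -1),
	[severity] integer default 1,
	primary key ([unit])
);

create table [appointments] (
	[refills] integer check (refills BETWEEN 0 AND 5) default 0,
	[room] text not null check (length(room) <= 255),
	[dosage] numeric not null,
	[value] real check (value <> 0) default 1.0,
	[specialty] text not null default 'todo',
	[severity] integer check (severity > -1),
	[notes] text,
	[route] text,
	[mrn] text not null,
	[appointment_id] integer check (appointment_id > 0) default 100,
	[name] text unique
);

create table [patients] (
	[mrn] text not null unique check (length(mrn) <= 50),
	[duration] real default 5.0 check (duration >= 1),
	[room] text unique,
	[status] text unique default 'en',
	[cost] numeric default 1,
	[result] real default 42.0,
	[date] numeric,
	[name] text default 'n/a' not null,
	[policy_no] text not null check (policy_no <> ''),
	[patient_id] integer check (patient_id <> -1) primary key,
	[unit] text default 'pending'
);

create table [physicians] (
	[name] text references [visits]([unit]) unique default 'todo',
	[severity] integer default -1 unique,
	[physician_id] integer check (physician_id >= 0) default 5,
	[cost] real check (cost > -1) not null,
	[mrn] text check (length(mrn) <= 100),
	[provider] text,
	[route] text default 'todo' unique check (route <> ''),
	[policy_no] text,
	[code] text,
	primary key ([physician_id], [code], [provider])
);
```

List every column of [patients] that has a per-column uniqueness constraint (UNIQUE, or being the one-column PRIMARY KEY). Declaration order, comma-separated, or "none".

mrn, room, status, patient_id

- mrn: declared UNIQUE → unique.
- duration: no UNIQUE or single-column PK constraint.
- room: declared UNIQUE → unique.
- status: declared UNIQUE → unique.
- cost: no UNIQUE or single-column PK constraint.
- result: no UNIQUE or single-column PK constraint.
- date: no UNIQUE or single-column PK constraint.
- name: no UNIQUE or single-column PK constraint.
- policy_no: no UNIQUE or single-column PK constraint.
- patient_id: single-column PRIMARY KEY → unique.
- unit: no UNIQUE or single-column PK constraint.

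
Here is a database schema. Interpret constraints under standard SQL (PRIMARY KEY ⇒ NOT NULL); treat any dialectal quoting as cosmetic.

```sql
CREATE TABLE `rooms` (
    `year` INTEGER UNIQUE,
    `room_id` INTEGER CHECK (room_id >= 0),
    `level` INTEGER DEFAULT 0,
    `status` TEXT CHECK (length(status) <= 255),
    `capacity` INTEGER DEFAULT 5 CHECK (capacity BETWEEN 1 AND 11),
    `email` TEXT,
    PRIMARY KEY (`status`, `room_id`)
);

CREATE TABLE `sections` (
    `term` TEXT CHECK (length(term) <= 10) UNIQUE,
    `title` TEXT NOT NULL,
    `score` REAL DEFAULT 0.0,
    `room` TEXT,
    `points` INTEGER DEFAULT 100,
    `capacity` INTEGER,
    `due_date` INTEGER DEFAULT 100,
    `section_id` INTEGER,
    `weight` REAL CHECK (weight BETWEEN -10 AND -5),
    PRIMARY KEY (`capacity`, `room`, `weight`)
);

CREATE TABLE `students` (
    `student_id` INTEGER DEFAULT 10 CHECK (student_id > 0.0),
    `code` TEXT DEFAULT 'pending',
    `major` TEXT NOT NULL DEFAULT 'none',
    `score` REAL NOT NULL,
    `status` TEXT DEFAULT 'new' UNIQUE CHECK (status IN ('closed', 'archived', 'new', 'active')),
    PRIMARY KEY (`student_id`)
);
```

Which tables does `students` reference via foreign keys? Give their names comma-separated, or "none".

No column in students has a REFERENCES clause.

none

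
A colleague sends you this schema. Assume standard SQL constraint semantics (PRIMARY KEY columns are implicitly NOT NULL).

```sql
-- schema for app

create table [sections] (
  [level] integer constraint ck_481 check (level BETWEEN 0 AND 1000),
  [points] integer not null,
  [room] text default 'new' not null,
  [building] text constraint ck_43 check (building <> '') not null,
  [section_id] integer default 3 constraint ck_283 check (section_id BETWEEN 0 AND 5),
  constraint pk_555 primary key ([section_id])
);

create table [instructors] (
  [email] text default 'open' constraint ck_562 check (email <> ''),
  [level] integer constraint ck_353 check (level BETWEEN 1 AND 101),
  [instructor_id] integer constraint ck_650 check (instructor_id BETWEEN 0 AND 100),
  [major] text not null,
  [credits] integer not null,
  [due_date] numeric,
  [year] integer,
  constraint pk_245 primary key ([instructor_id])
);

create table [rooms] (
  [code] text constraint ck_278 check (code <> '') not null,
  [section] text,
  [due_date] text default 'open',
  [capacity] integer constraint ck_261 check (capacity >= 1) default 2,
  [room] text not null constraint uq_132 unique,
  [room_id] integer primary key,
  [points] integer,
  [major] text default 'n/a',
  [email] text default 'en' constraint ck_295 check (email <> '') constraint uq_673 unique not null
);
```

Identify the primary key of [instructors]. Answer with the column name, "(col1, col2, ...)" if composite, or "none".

instructor_id

instructor_id is declared PRIMARY KEY as a table-level PRIMARY KEY clause.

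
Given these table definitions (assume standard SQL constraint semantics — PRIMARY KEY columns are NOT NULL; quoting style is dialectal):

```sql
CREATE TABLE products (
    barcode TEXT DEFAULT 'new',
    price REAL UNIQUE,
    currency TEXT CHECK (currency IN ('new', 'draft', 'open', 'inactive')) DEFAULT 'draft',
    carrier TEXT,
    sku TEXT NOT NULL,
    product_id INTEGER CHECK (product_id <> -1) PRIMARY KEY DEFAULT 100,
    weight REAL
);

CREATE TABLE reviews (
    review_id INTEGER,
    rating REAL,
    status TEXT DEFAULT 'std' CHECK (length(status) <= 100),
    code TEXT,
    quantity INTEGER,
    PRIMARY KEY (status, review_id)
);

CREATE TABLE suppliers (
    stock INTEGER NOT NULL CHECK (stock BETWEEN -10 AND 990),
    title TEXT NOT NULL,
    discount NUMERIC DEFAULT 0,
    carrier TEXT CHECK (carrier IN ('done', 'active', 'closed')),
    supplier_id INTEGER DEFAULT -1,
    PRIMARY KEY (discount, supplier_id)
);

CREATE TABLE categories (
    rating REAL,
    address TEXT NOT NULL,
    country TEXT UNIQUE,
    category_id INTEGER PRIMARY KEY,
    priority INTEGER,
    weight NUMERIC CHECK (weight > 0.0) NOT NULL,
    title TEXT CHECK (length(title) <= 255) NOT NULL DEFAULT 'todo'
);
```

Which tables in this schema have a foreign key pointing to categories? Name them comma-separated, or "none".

none

No REFERENCES clause anywhere in the schema names categories.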